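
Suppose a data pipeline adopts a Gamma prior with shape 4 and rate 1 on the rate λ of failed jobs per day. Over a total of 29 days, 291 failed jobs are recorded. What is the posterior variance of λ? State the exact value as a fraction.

Total count 291 over total exposure 29 days.
By Gamma–Poisson conjugacy, the posterior is Gamma(α + Σx, β + Σt) = Gamma(4 + 291, 1 + 29) = Gamma(295, 30).
Posterior variance = α'/β'² = 295/900 = 59/180.

59/180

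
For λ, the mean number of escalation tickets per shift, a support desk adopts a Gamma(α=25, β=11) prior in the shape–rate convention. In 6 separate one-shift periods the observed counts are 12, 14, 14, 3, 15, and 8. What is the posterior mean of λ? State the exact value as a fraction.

Total count: 12 + 14 + 14 + 3 + 15 + 8 = 66.
Total exposure: 6 shifts.
By Gamma–Poisson conjugacy, the posterior is Gamma(α + Σx, β + Σt) = Gamma(25 + 66, 11 + 6) = Gamma(91, 17).
Posterior mean = α'/β' = 91/17.

91/17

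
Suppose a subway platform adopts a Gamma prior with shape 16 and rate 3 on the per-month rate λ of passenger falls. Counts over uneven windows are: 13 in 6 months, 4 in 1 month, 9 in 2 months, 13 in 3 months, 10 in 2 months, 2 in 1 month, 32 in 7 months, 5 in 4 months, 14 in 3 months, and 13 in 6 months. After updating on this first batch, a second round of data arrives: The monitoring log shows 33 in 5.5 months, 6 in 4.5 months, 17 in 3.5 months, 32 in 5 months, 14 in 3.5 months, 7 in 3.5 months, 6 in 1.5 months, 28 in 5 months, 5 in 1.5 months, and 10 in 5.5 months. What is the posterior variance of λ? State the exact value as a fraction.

Total count: 13 + 4 + 9 + 13 + 10 + 2 + 32 + 5 + 14 + 13 = 115.
Total exposure: 6 + 1 + 2 + 3 + 2 + 1 + 7 + 4 + 3 + 6 = 35 months.
After the first batch: Gamma(16 + 115, 3 + 35) = Gamma(131, 38).
Total count: 33 + 6 + 17 + 32 + 14 + 7 + 6 + 28 + 5 + 10 = 158.
Total exposure: 5.5 + 4.5 + 3.5 + 5 + 3.5 + 3.5 + 1.5 + 5 + 1.5 + 5.5 = 39 months.
After the second batch: Gamma(131 + 158, 38 + 39) = Gamma(289, 77).
Posterior variance = α'/β'² = 289/5929.

289/5929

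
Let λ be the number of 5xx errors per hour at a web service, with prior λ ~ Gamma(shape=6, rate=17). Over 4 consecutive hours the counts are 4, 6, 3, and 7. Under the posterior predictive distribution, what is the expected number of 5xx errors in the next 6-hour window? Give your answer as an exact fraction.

Total count: 4 + 6 + 3 + 7 = 20.
Total exposure: 4 hours.
By Gamma–Poisson conjugacy, the posterior is Gamma(α + Σx, β + Σt) = Gamma(6 + 20, 17 + 4) = Gamma(26, 21).
Predictive mean over a 6-hour window = T·E[λ|data] = 6·26/21 = 52/7.

52/7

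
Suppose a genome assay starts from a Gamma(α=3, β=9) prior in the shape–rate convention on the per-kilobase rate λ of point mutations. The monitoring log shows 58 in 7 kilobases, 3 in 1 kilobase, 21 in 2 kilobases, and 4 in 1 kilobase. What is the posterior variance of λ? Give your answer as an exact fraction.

Total count: 58 + 3 + 21 + 4 = 86.
Total exposure: 7 + 1 + 2 + 1 = 11 kilobases.
Conjugate update: add total count to the shape and total exposure to the rate, giving Gamma(89, 20).
Posterior variance = α'/β'² = 89/400.

89/400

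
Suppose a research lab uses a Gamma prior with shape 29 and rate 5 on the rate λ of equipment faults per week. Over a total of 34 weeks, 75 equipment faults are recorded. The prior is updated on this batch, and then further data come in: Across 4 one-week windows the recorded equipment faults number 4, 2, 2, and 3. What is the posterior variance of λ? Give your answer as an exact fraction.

Total count 75 over total exposure 34 weeks.
After the first batch: Gamma(29 + 75, 5 + 34) = Gamma(104, 39).
Total count: 4 + 2 + 2 + 3 = 11.
Total exposure: 4 weeks.
After the second batch: Gamma(104 + 11, 39 + 4) = Gamma(115, 43).
Posterior variance = α'/β'² = 115/1849.

115/1849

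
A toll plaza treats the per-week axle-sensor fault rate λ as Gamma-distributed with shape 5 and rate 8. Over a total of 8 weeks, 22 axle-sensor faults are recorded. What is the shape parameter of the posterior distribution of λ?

27

Total count 22 over total exposure 8 weeks.
Conjugate update: add total count to the shape and total exposure to the rate, giving Gamma(27, 16).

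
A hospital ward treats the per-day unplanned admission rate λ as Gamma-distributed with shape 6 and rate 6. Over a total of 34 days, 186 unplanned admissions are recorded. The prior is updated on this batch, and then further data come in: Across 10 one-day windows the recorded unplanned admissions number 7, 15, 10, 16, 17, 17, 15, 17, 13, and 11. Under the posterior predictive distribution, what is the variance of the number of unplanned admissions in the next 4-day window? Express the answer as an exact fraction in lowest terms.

Total count 186 over total exposure 34 days.
After the first batch: Gamma(6 + 186, 6 + 34) = Gamma(192, 40).
Total count: 7 + 15 + 10 + 16 + 17 + 17 + 15 + 17 + 13 + 11 = 138.
Total exposure: 10 days.
After the second batch: Gamma(192 + 138, 40 + 10) = Gamma(330, 50).
The posterior predictive for a window of length T is Negative Binomial with variance T·α'·(β'+T)/β'² = 4·330·54/2500 = 3564/125.

3564/125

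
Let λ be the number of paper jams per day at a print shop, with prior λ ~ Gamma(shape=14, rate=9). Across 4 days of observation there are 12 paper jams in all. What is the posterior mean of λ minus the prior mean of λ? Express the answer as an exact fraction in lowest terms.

Total count 12 over total exposure 4 days.
Posterior: α' = 14 + 12 = 26, β' = 9 + 4 = 13.
Posterior mean = 26/13 = 2; prior mean = 14/9 = 14/9. Difference = 2 − 14/9 = 4/9.

4/9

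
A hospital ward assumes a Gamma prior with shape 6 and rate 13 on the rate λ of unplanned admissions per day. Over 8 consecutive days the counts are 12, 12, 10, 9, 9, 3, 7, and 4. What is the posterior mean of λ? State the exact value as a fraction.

24/7

Total count: 12 + 12 + 10 + 9 + 9 + 3 + 7 + 4 = 66.
Total exposure: 8 days.
By Gamma–Poisson conjugacy, the posterior is Gamma(α + Σx, β + Σt) = Gamma(6 + 66, 13 + 8) = Gamma(72, 21).
Posterior mean = α'/β' = 72/21 = 24/7.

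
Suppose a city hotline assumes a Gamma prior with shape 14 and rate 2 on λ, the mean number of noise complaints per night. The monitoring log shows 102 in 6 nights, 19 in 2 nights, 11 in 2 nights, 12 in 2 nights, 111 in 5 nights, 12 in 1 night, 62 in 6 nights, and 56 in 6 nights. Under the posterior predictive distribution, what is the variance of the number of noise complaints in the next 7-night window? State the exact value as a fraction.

Total count: 102 + 19 + 11 + 12 + 111 + 12 + 62 + 56 = 385.
Total exposure: 6 + 2 + 2 + 2 + 5 + 1 + 6 + 6 = 30 nights.
By Gamma–Poisson conjugacy, the posterior is Gamma(α + Σx, β + Σt) = Gamma(14 + 385, 2 + 30) = Gamma(399, 32).
The posterior predictive for a window of length T is Negative Binomial with variance T·α'·(β'+T)/β'² = 7·399·39/1024 = 108927/1024.

108927/1024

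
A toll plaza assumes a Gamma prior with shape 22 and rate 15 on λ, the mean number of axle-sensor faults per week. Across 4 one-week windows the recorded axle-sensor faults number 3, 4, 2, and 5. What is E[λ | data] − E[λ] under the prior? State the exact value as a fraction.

Total count: 3 + 4 + 2 + 5 = 14.
Total exposure: 4 weeks.
By Gamma–Poisson conjugacy, the posterior is Gamma(α + Σx, β + Σt) = Gamma(22 + 14, 15 + 4) = Gamma(36, 19).
Posterior mean = 36/19 = 36/19; prior mean = 22/15 = 22/15. Difference = 36/19 − 22/15 = 122/285.

122/285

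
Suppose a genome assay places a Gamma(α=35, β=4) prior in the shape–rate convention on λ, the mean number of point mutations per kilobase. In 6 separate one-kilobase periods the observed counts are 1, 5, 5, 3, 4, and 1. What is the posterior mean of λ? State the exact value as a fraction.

Total count: 1 + 5 + 5 + 3 + 4 + 1 = 19.
Total exposure: 6 kilobases.
By Gamma–Poisson conjugacy, the posterior is Gamma(α + Σx, β + Σt) = Gamma(35 + 19, 4 + 6) = Gamma(54, 10).
Posterior mean = α'/β' = 54/10 = 27/5.

27/5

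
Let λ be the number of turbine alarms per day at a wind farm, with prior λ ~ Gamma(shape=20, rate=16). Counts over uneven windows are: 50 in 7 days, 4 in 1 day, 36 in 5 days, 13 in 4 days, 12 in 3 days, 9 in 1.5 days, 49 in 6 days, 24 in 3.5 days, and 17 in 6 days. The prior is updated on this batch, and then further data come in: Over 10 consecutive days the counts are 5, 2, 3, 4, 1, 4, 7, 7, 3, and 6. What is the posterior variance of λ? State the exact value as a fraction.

Total count: 50 + 4 + 36 + 13 + 12 + 9 + 49 + 24 + 17 = 214.
Total exposure: 7 + 1 + 5 + 4 + 3 + 1.5 + 6 + 3.5 + 6 = 37 days.
After the first batch: Gamma(20 + 214, 16 + 37) = Gamma(234, 53).
Total count: 5 + 2 + 3 + 4 + 1 + 4 + 7 + 7 + 3 + 6 = 42.
Total exposure: 10 days.
After the second batch: Gamma(234 + 42, 53 + 10) = Gamma(276, 63).
Posterior variance = α'/β'² = 276/3969 = 92/1323.

92/1323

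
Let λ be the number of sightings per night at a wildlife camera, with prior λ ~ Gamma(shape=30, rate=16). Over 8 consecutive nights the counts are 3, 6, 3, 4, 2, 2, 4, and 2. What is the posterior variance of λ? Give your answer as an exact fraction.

7/72

Total count: 3 + 6 + 3 + 4 + 2 + 2 + 4 + 2 = 26.
Total exposure: 8 nights.
The Gamma prior is conjugate for the Poisson rate, so λ | data ~ Gamma(30+26, 16+8) = Gamma(56, 24).
Posterior variance = α'/β'² = 56/576 = 7/72.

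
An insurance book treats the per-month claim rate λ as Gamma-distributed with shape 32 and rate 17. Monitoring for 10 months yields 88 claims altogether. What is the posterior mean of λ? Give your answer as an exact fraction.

Total count 88 over total exposure 10 months.
The Gamma prior is conjugate for the Poisson rate, so λ | data ~ Gamma(32+88, 17+10) = Gamma(120, 27).
Posterior mean = α'/β' = 120/27 = 40/9.

40/9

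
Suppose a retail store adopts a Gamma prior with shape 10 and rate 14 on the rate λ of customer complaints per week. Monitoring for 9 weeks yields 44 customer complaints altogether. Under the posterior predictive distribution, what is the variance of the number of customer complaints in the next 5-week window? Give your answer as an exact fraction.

7560/529

Total count 44 over total exposure 9 weeks.
Gamma(α, β) with Poisson data over total exposure Σt gives posterior Gamma(α+Σx, β+Σt) = Gamma(54, 23).
The posterior predictive for a window of length T is Negative Binomial with variance T·α'·(β'+T)/β'² = 5·54·28/529 = 7560/529.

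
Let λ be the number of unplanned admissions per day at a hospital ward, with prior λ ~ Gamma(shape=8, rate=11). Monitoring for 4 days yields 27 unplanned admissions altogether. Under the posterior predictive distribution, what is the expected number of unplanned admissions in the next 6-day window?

Total count 27 over total exposure 4 days.
Gamma(α, β) with Poisson data over total exposure Σt gives posterior Gamma(α+Σx, β+Σt) = Gamma(35, 15).
Predictive mean over a 6-day window = T·E[λ|data] = 6·35/15 = 14.

14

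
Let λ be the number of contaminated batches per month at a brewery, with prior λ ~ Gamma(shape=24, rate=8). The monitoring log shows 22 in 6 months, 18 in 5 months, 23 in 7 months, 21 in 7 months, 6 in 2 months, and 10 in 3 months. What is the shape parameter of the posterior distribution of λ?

124

Total count: 22 + 18 + 23 + 21 + 6 + 10 = 100.
Total exposure: 6 + 5 + 7 + 7 + 2 + 3 = 30 months.
By Gamma–Poisson conjugacy, the posterior is Gamma(α + Σx, β + Σt) = Gamma(24 + 100, 8 + 30) = Gamma(124, 38).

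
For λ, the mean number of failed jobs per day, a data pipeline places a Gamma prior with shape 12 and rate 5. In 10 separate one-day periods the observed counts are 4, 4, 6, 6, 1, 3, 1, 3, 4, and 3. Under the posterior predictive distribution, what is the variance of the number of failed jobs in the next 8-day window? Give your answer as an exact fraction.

8648/225

Total count: 4 + 4 + 6 + 6 + 1 + 3 + 1 + 3 + 4 + 3 = 35.
Total exposure: 10 days.
By Gamma–Poisson conjugacy, the posterior is Gamma(α + Σx, β + Σt) = Gamma(12 + 35, 5 + 10) = Gamma(47, 15).
The posterior predictive for a window of length T is Negative Binomial with variance T·α'·(β'+T)/β'² = 8·47·23/225 = 8648/225.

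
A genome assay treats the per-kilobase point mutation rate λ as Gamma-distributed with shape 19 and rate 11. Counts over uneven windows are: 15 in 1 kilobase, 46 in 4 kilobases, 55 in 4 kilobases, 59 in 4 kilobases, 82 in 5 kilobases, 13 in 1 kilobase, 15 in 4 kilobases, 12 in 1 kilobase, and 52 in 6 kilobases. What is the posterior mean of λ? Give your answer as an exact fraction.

Total count: 15 + 46 + 55 + 59 + 82 + 13 + 15 + 12 + 52 = 349.
Total exposure: 1 + 4 + 4 + 4 + 5 + 1 + 4 + 1 + 6 = 30 kilobases.
Gamma(α, β) with Poisson data over total exposure Σt gives posterior Gamma(α+Σx, β+Σt) = Gamma(368, 41).
Posterior mean = α'/β' = 368/41.

368/41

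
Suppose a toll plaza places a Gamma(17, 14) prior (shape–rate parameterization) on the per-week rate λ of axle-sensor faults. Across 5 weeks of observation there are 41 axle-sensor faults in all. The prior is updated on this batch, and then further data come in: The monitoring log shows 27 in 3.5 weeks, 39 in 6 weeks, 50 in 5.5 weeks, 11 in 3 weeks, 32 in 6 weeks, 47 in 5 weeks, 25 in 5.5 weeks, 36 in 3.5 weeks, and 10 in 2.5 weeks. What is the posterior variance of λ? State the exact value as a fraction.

1340/14161

Total count 41 over total exposure 5 weeks.
After the first batch: Gamma(17 + 41, 14 + 5) = Gamma(58, 19).
Total count: 27 + 39 + 50 + 11 + 32 + 47 + 25 + 36 + 10 = 277.
Total exposure: 3.5 + 6 + 5.5 + 3 + 6 + 5 + 5.5 + 3.5 + 2.5 = 40.5 weeks.
After the second batch: Gamma(58 + 277, 19 + 40.5) = Gamma(335, 119/2).
Posterior variance = α'/β'² = 335/(14161/4) = 1340/14161.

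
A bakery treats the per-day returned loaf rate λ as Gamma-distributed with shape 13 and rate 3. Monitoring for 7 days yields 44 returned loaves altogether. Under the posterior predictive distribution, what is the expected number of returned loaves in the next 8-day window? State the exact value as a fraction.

Total count 44 over total exposure 7 days.
Gamma(α, β) with Poisson data over total exposure Σt gives posterior Gamma(α+Σx, β+Σt) = Gamma(57, 10).
Predictive mean over an 8-day window = T·E[λ|data] = 8·57/10 = 228/5.

228/5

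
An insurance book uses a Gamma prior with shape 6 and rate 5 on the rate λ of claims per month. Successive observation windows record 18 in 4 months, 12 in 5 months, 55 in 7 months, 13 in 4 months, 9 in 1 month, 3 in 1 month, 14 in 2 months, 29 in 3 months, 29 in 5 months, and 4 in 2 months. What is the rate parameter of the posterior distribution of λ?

Total count: 18 + 12 + 55 + 13 + 9 + 3 + 14 + 29 + 29 + 4 = 186.
Total exposure: 4 + 5 + 7 + 4 + 1 + 1 + 2 + 3 + 5 + 2 = 34 months.
By Gamma–Poisson conjugacy, the posterior is Gamma(α + Σx, β + Σt) = Gamma(6 + 186, 5 + 34) = Gamma(192, 39).

39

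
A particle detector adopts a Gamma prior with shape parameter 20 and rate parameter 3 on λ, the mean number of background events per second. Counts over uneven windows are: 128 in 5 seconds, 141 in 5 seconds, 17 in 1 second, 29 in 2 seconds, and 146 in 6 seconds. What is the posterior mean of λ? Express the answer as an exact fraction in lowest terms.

481/22

Total count: 128 + 141 + 17 + 29 + 146 = 461.
Total exposure: 5 + 5 + 1 + 2 + 6 = 19 seconds.
Posterior: α' = 20 + 461 = 481, β' = 3 + 19 = 22.
Posterior mean = α'/β' = 481/22.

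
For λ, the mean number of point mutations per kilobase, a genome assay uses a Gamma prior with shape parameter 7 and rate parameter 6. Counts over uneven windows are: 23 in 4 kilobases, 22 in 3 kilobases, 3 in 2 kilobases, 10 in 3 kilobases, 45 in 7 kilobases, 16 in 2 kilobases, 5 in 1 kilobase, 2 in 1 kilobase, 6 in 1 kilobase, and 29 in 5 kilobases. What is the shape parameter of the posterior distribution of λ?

168

Total count: 23 + 22 + 3 + 10 + 45 + 16 + 5 + 2 + 6 + 29 = 161.
Total exposure: 4 + 3 + 2 + 3 + 7 + 2 + 1 + 1 + 1 + 5 = 29 kilobases.
Conjugate update: add total count to the shape and total exposure to the rate, giving Gamma(168, 35).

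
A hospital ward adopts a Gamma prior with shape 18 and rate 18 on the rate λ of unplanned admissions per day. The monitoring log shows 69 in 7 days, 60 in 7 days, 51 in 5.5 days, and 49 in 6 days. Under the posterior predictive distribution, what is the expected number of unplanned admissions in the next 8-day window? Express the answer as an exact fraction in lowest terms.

Total count: 69 + 60 + 51 + 49 = 229.
Total exposure: 7 + 7 + 5.5 + 6 = 25.5 days.
Gamma(α, β) with Poisson data over total exposure Σt gives posterior Gamma(α+Σx, β+Σt) = Gamma(247, 87/2).
Predictive mean over an 8-day window = T·E[λ|data] = 8·247/(87/2) = 3952/87.

3952/87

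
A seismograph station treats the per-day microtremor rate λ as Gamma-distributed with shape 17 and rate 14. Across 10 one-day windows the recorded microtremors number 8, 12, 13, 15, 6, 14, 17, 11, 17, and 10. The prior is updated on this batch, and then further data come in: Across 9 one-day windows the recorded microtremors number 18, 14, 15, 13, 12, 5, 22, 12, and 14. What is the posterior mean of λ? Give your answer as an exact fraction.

Total count: 8 + 12 + 13 + 15 + 6 + 14 + 17 + 11 + 17 + 10 = 123.
Total exposure: 10 days.
After the first batch: Gamma(17 + 123, 14 + 10) = Gamma(140, 24).
Total count: 18 + 14 + 15 + 13 + 12 + 5 + 22 + 12 + 14 = 125.
Total exposure: 9 days.
After the second batch: Gamma(140 + 125, 24 + 9) = Gamma(265, 33).
Posterior mean = α'/β' = 265/33.

265/33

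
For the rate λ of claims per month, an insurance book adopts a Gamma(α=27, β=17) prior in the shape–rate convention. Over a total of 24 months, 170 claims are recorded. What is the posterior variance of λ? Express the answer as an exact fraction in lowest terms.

Total count 170 over total exposure 24 months.
Conjugate update: add total count to the shape and total exposure to the rate, giving Gamma(197, 41).
Posterior variance = α'/β'² = 197/1681.

197/1681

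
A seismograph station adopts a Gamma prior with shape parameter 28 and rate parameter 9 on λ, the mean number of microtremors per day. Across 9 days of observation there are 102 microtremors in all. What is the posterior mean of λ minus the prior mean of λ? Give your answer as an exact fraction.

37/9

Total count 102 over total exposure 9 days.
By Gamma–Poisson conjugacy, the posterior is Gamma(α + Σx, β + Σt) = Gamma(28 + 102, 9 + 9) = Gamma(130, 18).
Posterior mean = 130/18 = 65/9; prior mean = 28/9 = 28/9. Difference = 65/9 − 28/9 = 37/9.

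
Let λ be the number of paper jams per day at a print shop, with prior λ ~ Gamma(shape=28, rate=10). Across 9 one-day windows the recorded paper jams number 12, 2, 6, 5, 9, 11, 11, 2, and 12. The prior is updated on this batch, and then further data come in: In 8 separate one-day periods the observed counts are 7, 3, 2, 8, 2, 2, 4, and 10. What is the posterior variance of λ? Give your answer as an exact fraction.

Total count: 12 + 2 + 6 + 5 + 9 + 11 + 11 + 2 + 12 = 70.
Total exposure: 9 days.
After the first batch: Gamma(28 + 70, 10 + 9) = Gamma(98, 19).
Total count: 7 + 3 + 2 + 8 + 2 + 2 + 4 + 10 = 38.
Total exposure: 8 days.
After the second batch: Gamma(98 + 38, 19 + 8) = Gamma(136, 27).
Posterior variance = α'/β'² = 136/729.

136/729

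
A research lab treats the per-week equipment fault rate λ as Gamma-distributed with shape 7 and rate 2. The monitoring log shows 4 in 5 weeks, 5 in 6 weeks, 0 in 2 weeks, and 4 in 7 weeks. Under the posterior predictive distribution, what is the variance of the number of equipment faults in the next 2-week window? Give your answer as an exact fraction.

Total count: 4 + 5 + 0 + 4 = 13.
Total exposure: 5 + 6 + 2 + 7 = 20 weeks.
The Gamma prior is conjugate for the Poisson rate, so λ | data ~ Gamma(7+13, 2+20) = Gamma(20, 22).
The posterior predictive for a window of length T is Negative Binomial with variance T·α'·(β'+T)/β'² = 2·20·24/484 = 240/121.

240/121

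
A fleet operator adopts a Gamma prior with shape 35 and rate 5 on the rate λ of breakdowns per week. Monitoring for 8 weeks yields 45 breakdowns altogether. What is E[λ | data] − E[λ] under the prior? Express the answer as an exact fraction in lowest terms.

Total count 45 over total exposure 8 weeks.
By Gamma–Poisson conjugacy, the posterior is Gamma(α + Σx, β + Σt) = Gamma(35 + 45, 5 + 8) = Gamma(80, 13).
Posterior mean = 80/13 = 80/13; prior mean = 35/5 = 7. Difference = 80/13 − 7 = -11/13.

-11/13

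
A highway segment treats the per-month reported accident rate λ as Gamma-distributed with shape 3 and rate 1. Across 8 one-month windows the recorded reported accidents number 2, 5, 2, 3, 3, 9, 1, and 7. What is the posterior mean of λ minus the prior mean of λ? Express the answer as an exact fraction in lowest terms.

8/9

Total count: 2 + 5 + 2 + 3 + 3 + 9 + 1 + 7 = 32.
Total exposure: 8 months.
The Gamma prior is conjugate for the Poisson rate, so λ | data ~ Gamma(3+32, 1+8) = Gamma(35, 9).
Posterior mean = 35/9 = 35/9; prior mean = 3/1 = 3. Difference = 35/9 − 3 = 8/9.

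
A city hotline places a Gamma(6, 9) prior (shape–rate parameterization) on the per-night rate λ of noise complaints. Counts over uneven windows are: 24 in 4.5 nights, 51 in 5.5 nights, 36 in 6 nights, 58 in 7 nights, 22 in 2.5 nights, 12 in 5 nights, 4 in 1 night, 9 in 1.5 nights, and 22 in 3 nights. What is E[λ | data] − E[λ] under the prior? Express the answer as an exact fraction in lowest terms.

214/45

Total count: 24 + 51 + 36 + 58 + 22 + 12 + 4 + 9 + 22 = 238.
Total exposure: 4.5 + 5.5 + 6 + 7 + 2.5 + 5 + 1 + 1.5 + 3 = 36 nights.
By Gamma–Poisson conjugacy, the posterior is Gamma(α + Σx, β + Σt) = Gamma(6 + 238, 9 + 36) = Gamma(244, 45).
Posterior mean = 244/45 = 244/45; prior mean = 6/9 = 2/3. Difference = 244/45 − 2/3 = 214/45.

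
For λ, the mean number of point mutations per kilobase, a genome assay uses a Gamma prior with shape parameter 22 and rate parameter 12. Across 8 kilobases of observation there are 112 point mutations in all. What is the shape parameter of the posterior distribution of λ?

Total count 112 over total exposure 8 kilobases.
Posterior: α' = 22 + 112 = 134, β' = 12 + 8 = 20.

134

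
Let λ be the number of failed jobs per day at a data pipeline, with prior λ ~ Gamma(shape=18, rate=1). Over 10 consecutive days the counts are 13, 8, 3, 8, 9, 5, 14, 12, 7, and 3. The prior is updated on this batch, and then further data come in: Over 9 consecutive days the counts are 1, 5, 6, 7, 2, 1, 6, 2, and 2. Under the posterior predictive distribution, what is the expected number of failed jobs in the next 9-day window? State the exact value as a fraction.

297/5

Total count: 13 + 8 + 3 + 8 + 9 + 5 + 14 + 12 + 7 + 3 = 82.
Total exposure: 10 days.
After the first batch: Gamma(18 + 82, 1 + 10) = Gamma(100, 11).
Total count: 1 + 5 + 6 + 7 + 2 + 1 + 6 + 2 + 2 = 32.
Total exposure: 9 days.
After the second batch: Gamma(100 + 32, 11 + 9) = Gamma(132, 20).
Predictive mean over a 9-day window = T·E[λ|data] = 9·132/20 = 297/5.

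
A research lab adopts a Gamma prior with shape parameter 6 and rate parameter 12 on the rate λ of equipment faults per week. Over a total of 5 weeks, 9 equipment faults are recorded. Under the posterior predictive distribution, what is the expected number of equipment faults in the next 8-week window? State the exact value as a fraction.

120/17

Total count 9 over total exposure 5 weeks.
Posterior: α' = 6 + 9 = 15, β' = 12 + 5 = 17.
Predictive mean over an 8-week window = T·E[λ|data] = 8·15/17 = 120/17.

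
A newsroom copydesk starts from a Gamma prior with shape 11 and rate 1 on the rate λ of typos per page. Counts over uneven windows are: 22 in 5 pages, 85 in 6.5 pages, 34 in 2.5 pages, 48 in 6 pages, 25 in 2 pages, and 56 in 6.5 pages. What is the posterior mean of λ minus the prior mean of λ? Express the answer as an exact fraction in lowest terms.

-87/59

Total count: 22 + 85 + 34 + 48 + 25 + 56 = 270.
Total exposure: 5 + 6.5 + 2.5 + 6 + 2 + 6.5 = 28.5 pages.
By Gamma–Poisson conjugacy, the posterior is Gamma(α + Σx, β + Σt) = Gamma(11 + 270, 1 + 28.5) = Gamma(281, 59/2).
Posterior mean = 281/(59/2) = 562/59; prior mean = 11/1 = 11. Difference = 562/59 − 11 = -87/59.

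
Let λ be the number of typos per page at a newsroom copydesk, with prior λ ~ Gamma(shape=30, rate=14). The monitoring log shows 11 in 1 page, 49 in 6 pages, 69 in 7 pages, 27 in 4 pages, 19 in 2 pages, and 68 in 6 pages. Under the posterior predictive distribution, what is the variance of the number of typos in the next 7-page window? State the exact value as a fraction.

89817/1600

Total count: 11 + 49 + 69 + 27 + 19 + 68 = 243.
Total exposure: 1 + 6 + 7 + 4 + 2 + 6 = 26 pages.
The Gamma prior is conjugate for the Poisson rate, so λ | data ~ Gamma(30+243, 14+26) = Gamma(273, 40).
The posterior predictive for a window of length T is Negative Binomial with variance T·α'·(β'+T)/β'² = 7·273·47/1600 = 89817/1600.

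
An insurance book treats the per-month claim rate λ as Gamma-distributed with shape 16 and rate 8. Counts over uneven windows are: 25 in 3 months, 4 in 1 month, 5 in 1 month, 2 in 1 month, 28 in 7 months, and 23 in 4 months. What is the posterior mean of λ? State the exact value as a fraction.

Total count: 25 + 4 + 5 + 2 + 28 + 23 = 87.
Total exposure: 3 + 1 + 1 + 1 + 7 + 4 = 17 months.
Posterior: α' = 16 + 87 = 103, β' = 8 + 17 = 25.
Posterior mean = α'/β' = 103/25.

103/25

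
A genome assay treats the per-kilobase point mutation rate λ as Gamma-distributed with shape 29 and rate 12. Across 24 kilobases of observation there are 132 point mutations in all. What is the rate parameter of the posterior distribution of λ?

Total count 132 over total exposure 24 kilobases.
Posterior: α' = 29 + 132 = 161, β' = 12 + 24 = 36.

36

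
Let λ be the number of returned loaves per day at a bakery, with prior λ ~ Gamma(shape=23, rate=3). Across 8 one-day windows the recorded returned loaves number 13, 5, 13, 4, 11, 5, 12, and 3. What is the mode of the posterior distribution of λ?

Total count: 13 + 5 + 13 + 4 + 11 + 5 + 12 + 3 = 66.
Total exposure: 8 days.
Posterior: α' = 23 + 66 = 89, β' = 3 + 8 = 11.
Posterior mode = (α'−1)/β' = 88/11 = 8.

8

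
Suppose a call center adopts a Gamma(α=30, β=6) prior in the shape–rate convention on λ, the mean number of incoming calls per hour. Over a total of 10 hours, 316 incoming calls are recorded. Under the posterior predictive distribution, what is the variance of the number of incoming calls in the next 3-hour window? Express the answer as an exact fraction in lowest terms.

Total count 316 over total exposure 10 hours.
Posterior: α' = 30 + 316 = 346, β' = 6 + 10 = 16.
The posterior predictive for a window of length T is Negative Binomial with variance T·α'·(β'+T)/β'² = 3·346·19/256 = 9861/128.

9861/128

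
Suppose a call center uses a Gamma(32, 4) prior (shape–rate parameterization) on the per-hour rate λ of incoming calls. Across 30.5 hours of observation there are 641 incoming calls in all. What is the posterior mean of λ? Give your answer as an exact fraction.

Total count 641 over total exposure 30.5 hours.
The Gamma prior is conjugate for the Poisson rate, so λ | data ~ Gamma(32+641, 4+30.5) = Gamma(673, 69/2).
Posterior mean = α'/β' = 673/(69/2) = 1346/69.

1346/69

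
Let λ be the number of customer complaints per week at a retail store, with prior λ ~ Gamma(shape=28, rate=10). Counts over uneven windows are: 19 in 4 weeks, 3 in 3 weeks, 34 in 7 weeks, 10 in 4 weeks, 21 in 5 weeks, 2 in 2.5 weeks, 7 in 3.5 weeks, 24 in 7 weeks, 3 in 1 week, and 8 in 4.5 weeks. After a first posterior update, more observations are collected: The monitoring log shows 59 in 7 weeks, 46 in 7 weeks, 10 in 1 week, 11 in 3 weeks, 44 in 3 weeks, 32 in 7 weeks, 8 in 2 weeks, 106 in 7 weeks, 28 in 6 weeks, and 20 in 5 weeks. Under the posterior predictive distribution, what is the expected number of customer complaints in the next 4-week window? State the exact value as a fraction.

4184/199

Total count: 19 + 3 + 34 + 10 + 21 + 2 + 7 + 24 + 3 + 8 = 131.
Total exposure: 4 + 3 + 7 + 4 + 5 + 2.5 + 3.5 + 7 + 1 + 4.5 = 41.5 weeks.
After the first batch: Gamma(28 + 131, 10 + 41.5) = Gamma(159, 103/2).
Total count: 59 + 46 + 10 + 11 + 44 + 32 + 8 + 106 + 28 + 20 = 364.
Total exposure: 7 + 7 + 1 + 3 + 3 + 7 + 2 + 7 + 6 + 5 = 48 weeks.
After the second batch: Gamma(159 + 364, 103/2 + 48) = Gamma(523, 199/2).
Predictive mean over a 4-week window = T·E[λ|data] = 4·523/(199/2) = 4184/199.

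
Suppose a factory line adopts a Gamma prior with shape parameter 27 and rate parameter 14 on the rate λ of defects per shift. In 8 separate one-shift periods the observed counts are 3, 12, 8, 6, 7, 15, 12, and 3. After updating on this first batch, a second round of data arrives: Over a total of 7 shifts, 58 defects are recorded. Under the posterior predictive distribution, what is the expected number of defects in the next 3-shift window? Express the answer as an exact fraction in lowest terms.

453/29

Total count: 3 + 12 + 8 + 6 + 7 + 15 + 12 + 3 = 66.
Total exposure: 8 shifts.
After the first batch: Gamma(27 + 66, 14 + 8) = Gamma(93, 22).
Total count 58 over total exposure 7 shifts.
After the second batch: Gamma(93 + 58, 22 + 7) = Gamma(151, 29).
Predictive mean over a 3-shift window = T·E[λ|data] = 3·151/29 = 453/29.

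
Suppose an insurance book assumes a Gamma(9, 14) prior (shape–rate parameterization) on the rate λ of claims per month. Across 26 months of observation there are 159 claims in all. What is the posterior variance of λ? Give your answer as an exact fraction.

21/200

Total count 159 over total exposure 26 months.
Conjugate update: add total count to the shape and total exposure to the rate, giving Gamma(168, 40).
Posterior variance = α'/β'² = 168/1600 = 21/200.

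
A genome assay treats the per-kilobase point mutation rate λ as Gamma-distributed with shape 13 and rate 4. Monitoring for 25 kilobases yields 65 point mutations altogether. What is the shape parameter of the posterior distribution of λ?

78

Total count 65 over total exposure 25 kilobases.
Posterior: α' = 13 + 65 = 78, β' = 4 + 25 = 29.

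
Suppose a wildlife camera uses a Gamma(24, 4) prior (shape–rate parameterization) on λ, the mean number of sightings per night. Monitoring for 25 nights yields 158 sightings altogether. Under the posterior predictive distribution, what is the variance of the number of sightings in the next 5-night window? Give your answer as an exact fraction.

Total count 158 over total exposure 25 nights.
By Gamma–Poisson conjugacy, the posterior is Gamma(α + Σx, β + Σt) = Gamma(24 + 158, 4 + 25) = Gamma(182, 29).
The posterior predictive for a window of length T is Negative Binomial with variance T·α'·(β'+T)/β'² = 5·182·34/841 = 30940/841.

30940/841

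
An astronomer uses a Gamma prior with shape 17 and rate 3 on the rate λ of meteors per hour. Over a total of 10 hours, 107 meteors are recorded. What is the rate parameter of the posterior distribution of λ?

Total count 107 over total exposure 10 hours.
Gamma(α, β) with Poisson data over total exposure Σt gives posterior Gamma(α+Σx, β+Σt) = Gamma(124, 13).

13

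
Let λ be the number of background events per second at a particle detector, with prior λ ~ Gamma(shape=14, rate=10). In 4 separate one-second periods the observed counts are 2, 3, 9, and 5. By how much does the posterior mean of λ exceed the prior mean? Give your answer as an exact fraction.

Total count: 2 + 3 + 9 + 5 = 19.
Total exposure: 4 seconds.
Gamma(α, β) with Poisson data over total exposure Σt gives posterior Gamma(α+Σx, β+Σt) = Gamma(33, 14).
Posterior mean = 33/14 = 33/14; prior mean = 14/10 = 7/5. Difference = 33/14 − 7/5 = 67/70.

67/70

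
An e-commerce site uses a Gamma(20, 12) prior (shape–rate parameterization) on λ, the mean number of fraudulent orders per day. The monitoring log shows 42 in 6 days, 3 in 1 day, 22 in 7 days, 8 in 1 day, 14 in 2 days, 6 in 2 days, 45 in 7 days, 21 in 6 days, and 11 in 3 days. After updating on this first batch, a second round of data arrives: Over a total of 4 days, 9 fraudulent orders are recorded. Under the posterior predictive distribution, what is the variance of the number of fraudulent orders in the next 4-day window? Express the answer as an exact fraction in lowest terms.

14740/867

Total count: 42 + 3 + 22 + 8 + 14 + 6 + 45 + 21 + 11 = 172.
Total exposure: 6 + 1 + 7 + 1 + 2 + 2 + 7 + 6 + 3 = 35 days.
After the first batch: Gamma(20 + 172, 12 + 35) = Gamma(192, 47).
Total count 9 over total exposure 4 days.
After the second batch: Gamma(192 + 9, 47 + 4) = Gamma(201, 51).
The posterior predictive for a window of length T is Negative Binomial with variance T·α'·(β'+T)/β'² = 4·201·55/2601 = 14740/867.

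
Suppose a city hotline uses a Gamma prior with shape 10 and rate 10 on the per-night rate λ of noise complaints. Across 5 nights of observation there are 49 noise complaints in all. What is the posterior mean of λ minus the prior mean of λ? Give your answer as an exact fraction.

44/15

Total count 49 over total exposure 5 nights.
Posterior: α' = 10 + 49 = 59, β' = 10 + 5 = 15.
Posterior mean = 59/15 = 59/15; prior mean = 10/10 = 1. Difference = 59/15 − 1 = 44/15.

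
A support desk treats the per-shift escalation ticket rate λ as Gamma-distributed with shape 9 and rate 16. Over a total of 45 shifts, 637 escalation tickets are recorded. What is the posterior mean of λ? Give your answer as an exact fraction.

Total count 637 over total exposure 45 shifts.
Conjugate update: add total count to the shape and total exposure to the rate, giving Gamma(646, 61).
Posterior mean = α'/β' = 646/61.

646/61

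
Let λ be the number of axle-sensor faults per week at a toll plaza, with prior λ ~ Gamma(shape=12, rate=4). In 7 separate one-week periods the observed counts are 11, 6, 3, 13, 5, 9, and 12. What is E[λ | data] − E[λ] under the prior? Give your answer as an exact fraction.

Total count: 11 + 6 + 3 + 13 + 5 + 9 + 12 = 59.
Total exposure: 7 weeks.
Posterior: α' = 12 + 59 = 71, β' = 4 + 7 = 11.
Posterior mean = 71/11 = 71/11; prior mean = 12/4 = 3. Difference = 71/11 − 3 = 38/11.

38/11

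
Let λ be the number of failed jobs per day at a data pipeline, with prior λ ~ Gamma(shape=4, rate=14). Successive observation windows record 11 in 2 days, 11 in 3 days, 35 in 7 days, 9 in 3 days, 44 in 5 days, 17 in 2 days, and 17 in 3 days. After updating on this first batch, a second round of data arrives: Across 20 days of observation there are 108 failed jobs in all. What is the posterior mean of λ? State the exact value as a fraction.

Total count: 11 + 11 + 35 + 9 + 44 + 17 + 17 = 144.
Total exposure: 2 + 3 + 7 + 3 + 5 + 2 + 3 = 25 days.
After the first batch: Gamma(4 + 144, 14 + 25) = Gamma(148, 39).
Total count 108 over total exposure 20 days.
After the second batch: Gamma(148 + 108, 39 + 20) = Gamma(256, 59).
Posterior mean = α'/β' = 256/59.

256/59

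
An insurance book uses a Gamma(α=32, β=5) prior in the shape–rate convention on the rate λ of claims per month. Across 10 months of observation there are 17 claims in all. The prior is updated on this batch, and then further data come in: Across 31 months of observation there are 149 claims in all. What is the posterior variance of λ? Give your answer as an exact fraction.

99/1058

Total count 17 over total exposure 10 months.
After the first batch: Gamma(32 + 17, 5 + 10) = Gamma(49, 15).
Total count 149 over total exposure 31 months.
After the second batch: Gamma(49 + 149, 15 + 31) = Gamma(198, 46).
Posterior variance = α'/β'² = 198/2116 = 99/1058.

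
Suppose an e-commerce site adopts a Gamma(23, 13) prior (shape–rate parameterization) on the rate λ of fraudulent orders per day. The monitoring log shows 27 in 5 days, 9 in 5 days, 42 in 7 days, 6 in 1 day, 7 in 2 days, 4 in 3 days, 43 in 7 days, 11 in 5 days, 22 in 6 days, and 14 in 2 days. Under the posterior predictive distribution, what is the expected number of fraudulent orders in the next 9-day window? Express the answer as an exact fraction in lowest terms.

234/7

Total count: 27 + 9 + 42 + 6 + 7 + 4 + 43 + 11 + 22 + 14 = 185.
Total exposure: 5 + 5 + 7 + 1 + 2 + 3 + 7 + 5 + 6 + 2 = 43 days.
Gamma(α, β) with Poisson data over total exposure Σt gives posterior Gamma(α+Σx, β+Σt) = Gamma(208, 56).
Predictive mean over a 9-day window = T·E[λ|data] = 9·208/56 = 234/7.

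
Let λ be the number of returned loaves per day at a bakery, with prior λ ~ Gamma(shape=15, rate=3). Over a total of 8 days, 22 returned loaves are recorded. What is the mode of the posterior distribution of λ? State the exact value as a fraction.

Total count 22 over total exposure 8 days.
Gamma(α, β) with Poisson data over total exposure Σt gives posterior Gamma(α+Σx, β+Σt) = Gamma(37, 11).
Posterior mode = (α'−1)/β' = 36/11.

36/11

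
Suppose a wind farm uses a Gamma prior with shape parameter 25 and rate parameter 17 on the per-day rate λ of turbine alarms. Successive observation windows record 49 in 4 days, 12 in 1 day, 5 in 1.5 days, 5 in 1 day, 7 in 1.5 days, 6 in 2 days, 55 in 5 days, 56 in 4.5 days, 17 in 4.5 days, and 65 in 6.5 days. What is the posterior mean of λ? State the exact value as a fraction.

604/97

Total count: 49 + 12 + 5 + 5 + 7 + 6 + 55 + 56 + 17 + 65 = 277.
Total exposure: 4 + 1 + 1.5 + 1 + 1.5 + 2 + 5 + 4.5 + 4.5 + 6.5 = 31.5 days.
The Gamma prior is conjugate for the Poisson rate, so λ | data ~ Gamma(25+277, 17+31.5) = Gamma(302, 97/2).
Posterior mean = α'/β' = 302/(97/2) = 604/97.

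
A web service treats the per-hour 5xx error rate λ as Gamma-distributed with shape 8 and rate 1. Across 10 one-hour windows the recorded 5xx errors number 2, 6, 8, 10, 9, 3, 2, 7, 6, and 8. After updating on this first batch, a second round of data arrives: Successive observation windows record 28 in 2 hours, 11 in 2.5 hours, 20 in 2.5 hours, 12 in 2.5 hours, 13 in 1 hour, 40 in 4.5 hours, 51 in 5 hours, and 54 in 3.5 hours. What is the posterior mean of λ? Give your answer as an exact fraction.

Total count: 2 + 6 + 8 + 10 + 9 + 3 + 2 + 7 + 6 + 8 = 61.
Total exposure: 10 hours.
After the first batch: Gamma(8 + 61, 1 + 10) = Gamma(69, 11).
Total count: 28 + 11 + 20 + 12 + 13 + 40 + 51 + 54 = 229.
Total exposure: 2 + 2.5 + 2.5 + 2.5 + 1 + 4.5 + 5 + 3.5 = 23.5 hours.
After the second batch: Gamma(69 + 229, 11 + 23.5) = Gamma(298, 69/2).
Posterior mean = α'/β' = 298/(69/2) = 596/69.

596/69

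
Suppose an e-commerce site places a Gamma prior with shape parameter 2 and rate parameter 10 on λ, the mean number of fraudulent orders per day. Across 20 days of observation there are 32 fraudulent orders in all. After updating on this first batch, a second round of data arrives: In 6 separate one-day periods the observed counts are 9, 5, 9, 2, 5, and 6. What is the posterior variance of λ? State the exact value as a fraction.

Total count 32 over total exposure 20 days.
After the first batch: Gamma(2 + 32, 10 + 20) = Gamma(34, 30).
Total count: 9 + 5 + 9 + 2 + 5 + 6 = 36.
Total exposure: 6 days.
After the second batch: Gamma(34 + 36, 30 + 6) = Gamma(70, 36).
Posterior variance = α'/β'² = 70/1296 = 35/648.

35/648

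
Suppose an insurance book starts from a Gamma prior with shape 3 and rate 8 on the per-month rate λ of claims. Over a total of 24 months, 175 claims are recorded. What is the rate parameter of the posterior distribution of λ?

Total count 175 over total exposure 24 months.
The Gamma prior is conjugate for the Poisson rate, so λ | data ~ Gamma(3+175, 8+24) = Gamma(178, 32).

32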